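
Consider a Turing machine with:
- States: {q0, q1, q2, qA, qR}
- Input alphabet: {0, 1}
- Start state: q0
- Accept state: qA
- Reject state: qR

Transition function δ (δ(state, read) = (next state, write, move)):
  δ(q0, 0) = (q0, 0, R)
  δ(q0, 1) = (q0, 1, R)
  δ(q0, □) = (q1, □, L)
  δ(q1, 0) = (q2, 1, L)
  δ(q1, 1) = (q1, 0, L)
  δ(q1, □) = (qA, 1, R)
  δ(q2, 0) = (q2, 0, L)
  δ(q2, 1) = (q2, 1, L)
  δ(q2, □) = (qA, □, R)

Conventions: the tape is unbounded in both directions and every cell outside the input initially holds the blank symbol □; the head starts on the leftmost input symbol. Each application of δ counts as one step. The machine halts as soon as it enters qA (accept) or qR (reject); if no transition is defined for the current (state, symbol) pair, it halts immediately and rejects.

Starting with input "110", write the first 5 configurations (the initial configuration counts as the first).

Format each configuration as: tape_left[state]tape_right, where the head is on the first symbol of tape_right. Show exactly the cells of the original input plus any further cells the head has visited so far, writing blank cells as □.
Step 0: [q0]110 (head at position 0)
Step 1: δ(q0, 1) = (q0, 1, R)  ⊢  1[q0]10 (head at position 1)
Step 2: δ(q0, 1) = (q0, 1, R)  ⊢  11[q0]0 (head at position 2)
Step 3: δ(q0, 0) = (q0, 0, R)  ⊢  110[q0]□ (head at position 3)
Step 4: δ(q0, □) = (q1, □, L)  ⊢  11[q1]0□ (head at position 2)

Final answer: [q0]110 ⊢ 1[q0]10 ⊢ 11[q0]0 ⊢ 110[q0]□ ⊢ 11[q1]0□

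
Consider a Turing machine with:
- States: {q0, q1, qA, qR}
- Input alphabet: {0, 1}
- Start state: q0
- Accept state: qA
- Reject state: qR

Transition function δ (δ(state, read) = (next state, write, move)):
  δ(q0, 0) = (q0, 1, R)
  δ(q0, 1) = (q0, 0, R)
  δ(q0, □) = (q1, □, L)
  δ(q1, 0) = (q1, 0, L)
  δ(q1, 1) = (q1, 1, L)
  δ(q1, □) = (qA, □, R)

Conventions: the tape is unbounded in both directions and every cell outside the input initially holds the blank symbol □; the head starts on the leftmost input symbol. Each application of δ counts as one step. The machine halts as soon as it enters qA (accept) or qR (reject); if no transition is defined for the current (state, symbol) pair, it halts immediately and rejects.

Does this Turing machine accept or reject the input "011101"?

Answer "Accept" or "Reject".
Step 0: [q0]011101 (head at position 0)
Step 1: δ(q0, 0) = (q0, 1, R)  ⊢  1[q0]11101 (head at position 1)
Step 2: δ(q0, 1) = (q0, 0, R)  ⊢  10[q0]1101 (head at position 2)
Step 3: δ(q0, 1) = (q0, 0, R)  ⊢  100[q0]101 (head at position 3)
Step 4: δ(q0, 1) = (q0, 0, R)  ⊢  1000[q0]01 (head at position 4)
Step 5: δ(q0, 0) = (q0, 1, R)  ⊢  10001[q0]1 (head at position 5)
Step 6: δ(q0, 1) = (q0, 0, R)  ⊢  100010[q0]□ (head at position 6)
Step 7: δ(q0, □) = (q1, □, L)  ⊢  10001[q1]0□ (head at position 5)
Step 8: δ(q1, 0) = (q1, 0, L)  ⊢  1000[q1]10□ (head at position 4)
Step 9: δ(q1, 1) = (q1, 1, L)  ⊢  100[q1]010□ (head at position 3)
Step 10: δ(q1, 0) = (q1, 0, L)  ⊢  10[q1]0010□ (head at position 2)
Step 11: δ(q1, 0) = (q1, 0, L)  ⊢  1[q1]00010□ (head at position 1)
Step 12: δ(q1, 0) = (q1, 0, L)  ⊢  [q1]100010□ (head at position 0)
Step 13: δ(q1, 1) = (q1, 1, L)  ⊢  [q1]□100010□ (head at position -1)
Step 14: δ(q1, □) = (qA, □, R)  ⊢  □[qA]100010□ (head at position 0)
The machine is in qA, so it halts and accepts.

Final answer: Accept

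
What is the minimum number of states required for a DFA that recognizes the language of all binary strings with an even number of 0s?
Language: binary strings with an even number of 0s
Lower bound (Myhill–Nerode): the prefixes ε, 0 are pairwise distinguishable:
  ε vs 0: suffix ε distinguishes them (ε has zero 0s (accepted), 0 has one 0 (rejected))
So any DFA needs at least 2 states.
Upper bound: a DFA with 2 states exists (one state per class above).
Minimum states: 2

Final answer: 2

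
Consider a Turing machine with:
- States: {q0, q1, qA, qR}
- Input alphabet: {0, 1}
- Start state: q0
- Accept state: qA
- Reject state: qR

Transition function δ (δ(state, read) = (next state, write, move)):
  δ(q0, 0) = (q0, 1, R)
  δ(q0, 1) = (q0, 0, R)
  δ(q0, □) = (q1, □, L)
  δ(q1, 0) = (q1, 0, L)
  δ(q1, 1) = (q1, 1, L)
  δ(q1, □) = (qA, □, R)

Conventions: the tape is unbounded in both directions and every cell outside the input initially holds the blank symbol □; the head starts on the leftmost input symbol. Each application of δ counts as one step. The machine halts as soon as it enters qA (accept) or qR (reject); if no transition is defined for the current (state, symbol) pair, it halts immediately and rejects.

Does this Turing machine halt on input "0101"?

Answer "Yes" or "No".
Step 0: [q0]0101 (head at position 0)
Step 1: δ(q0, 0) = (q0, 1, R)  ⊢  1[q0]101 (head at position 1)
Step 2: δ(q0, 1) = (q0, 0, R)  ⊢  10[q0]01 (head at position 2)
Step 3: δ(q0, 0) = (q0, 1, R)  ⊢  101[q0]1 (head at position 3)
Step 4: δ(q0, 1) = (q0, 0, R)  ⊢  1010[q0]□ (head at position 4)
Step 5: δ(q0, □) = (q1, □, L)  ⊢  101[q1]0□ (head at position 3)
Step 6: δ(q1, 0) = (q1, 0, L)  ⊢  10[q1]10□ (head at position 2)
Step 7: δ(q1, 1) = (q1, 1, L)  ⊢  1[q1]010□ (head at position 1)
Step 8: δ(q1, 0) = (q1, 0, L)  ⊢  [q1]1010□ (head at position 0)
Step 9: δ(q1, 1) = (q1, 1, L)  ⊢  [q1]□1010□ (head at position -1)
Step 10: δ(q1, □) = (qA, □, R)  ⊢  □[qA]1010□ (head at position 0)
The machine is in qA, so it halts and accepts.
It halts after 10 steps.

Final answer: Yes - halts after 10 steps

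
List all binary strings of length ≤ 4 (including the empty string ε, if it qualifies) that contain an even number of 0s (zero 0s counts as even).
Checking every binary string of length 0 to 4:
  Length 0: accepted: ε | rejected: (none)
  Length 1: accepted: 1 | rejected: 0
  Length 2: accepted: 00, 11 | rejected: 01, 10
  Length 3: accepted: 001, 010, 100, 111 | rejected: 000, 011, 101, 110
  Length 4: accepted: 0000, 0011, 0101, 0110, 1001, 1010, 1100, 1111 | rejected: 0001, 0010, 0100, 0111, 1000, 1011, 1101, 1110
Total: 16 string(s).

Final answer: ε, 1, 00, 11, 001, 010, 100, 111, 0000, 0011, 0101, 0110, 1001, 1010, 1100, 1111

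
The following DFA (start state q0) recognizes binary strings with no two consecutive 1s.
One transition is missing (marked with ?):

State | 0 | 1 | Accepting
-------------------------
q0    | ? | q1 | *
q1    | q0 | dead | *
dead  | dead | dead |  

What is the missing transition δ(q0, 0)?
q0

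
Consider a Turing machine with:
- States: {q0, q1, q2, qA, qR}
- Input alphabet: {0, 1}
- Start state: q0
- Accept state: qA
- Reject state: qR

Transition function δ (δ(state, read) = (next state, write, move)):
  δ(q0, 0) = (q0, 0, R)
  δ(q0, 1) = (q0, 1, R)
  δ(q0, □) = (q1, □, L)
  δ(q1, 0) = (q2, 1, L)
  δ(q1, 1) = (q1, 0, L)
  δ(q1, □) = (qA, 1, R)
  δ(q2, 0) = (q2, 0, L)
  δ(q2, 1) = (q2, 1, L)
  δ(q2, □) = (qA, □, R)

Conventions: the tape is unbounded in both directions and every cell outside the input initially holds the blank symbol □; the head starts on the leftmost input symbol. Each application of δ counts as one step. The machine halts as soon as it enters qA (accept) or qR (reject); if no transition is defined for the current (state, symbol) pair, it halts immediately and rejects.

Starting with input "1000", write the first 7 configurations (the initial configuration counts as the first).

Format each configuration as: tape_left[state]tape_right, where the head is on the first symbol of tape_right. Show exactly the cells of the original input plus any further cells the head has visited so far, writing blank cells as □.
Step 0: [q0]1000 (head at position 0)
Step 1: δ(q0, 1) = (q0, 1, R)  ⊢  1[q0]000 (head at position 1)
Step 2: δ(q0, 0) = (q0, 0, R)  ⊢  10[q0]00 (head at position 2)
Step 3: δ(q0, 0) = (q0, 0, R)  ⊢  100[q0]0 (head at position 3)
Step 4: δ(q0, 0) = (q0, 0, R)  ⊢  1000[q0]□ (head at position 4)
Step 5: δ(q0, □) = (q1, □, L)  ⊢  100[q1]0□ (head at position 3)
Step 6: δ(q1, 0) = (q2, 1, L)  ⊢  10[q2]01□ (head at position 2)

Final answer: [q0]1000 ⊢ 1[q0]000 ⊢ 10[q0]00 ⊢ 100[q0]0 ⊢ 1000[q0]□ ⊢ 100[q1]0□ ⊢ 10[q2]01□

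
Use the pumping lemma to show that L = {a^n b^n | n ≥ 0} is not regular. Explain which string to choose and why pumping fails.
Language: L = {a^n b^n | n ≥ 0} (equal numbers of a's followed by b's)
Step 1: Assume for contradiction that L is regular, with pumping length p.
Step 2: Choose s = a^p b^p. Then s ∈ L (it has p a's followed by p b's) and |s| ≥ p.
Step 3: Consider any decomposition s = xyz with |xy| ≤ p and |y| > 0. Since |xy| ≤ p and the first p symbols of s are all a's, y = a^k for some k with 1 ≤ k ≤ p.
Step 4: Pumping up (i = 2): xy²z = a^(p+k) b^p, which has more a's than b's, so xy²z ∉ L.
This contradicts the pumping lemma, so L is not regular.

Final answer: Choose s = a^p b^p. Since |xy| ≤ p, y = a^k with k ≥ 1. Then xy²z = a^(p+k) b^p ∉ L.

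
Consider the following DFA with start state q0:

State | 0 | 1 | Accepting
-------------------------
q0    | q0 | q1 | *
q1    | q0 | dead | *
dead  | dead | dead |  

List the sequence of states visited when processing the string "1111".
q0 → q1 → dead → dead → dead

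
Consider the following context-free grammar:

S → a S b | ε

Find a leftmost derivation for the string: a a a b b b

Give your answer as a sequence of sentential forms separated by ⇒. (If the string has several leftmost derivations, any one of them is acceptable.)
Start with S.
Step 1: the leftmost non-terminal is S; apply S → a S b:  a S b
Step 2: the leftmost non-terminal is S; apply S → a S b:  a a S b b
Step 3: the leftmost non-terminal is S; apply S → a S b:  a a a S b b b
Step 4: the leftmost non-terminal is S; apply S → ε:  a a a b b b

Final answer: S ⇒ a S b ⇒ a a S b b ⇒ a a a S b b b ⇒ a a a b b b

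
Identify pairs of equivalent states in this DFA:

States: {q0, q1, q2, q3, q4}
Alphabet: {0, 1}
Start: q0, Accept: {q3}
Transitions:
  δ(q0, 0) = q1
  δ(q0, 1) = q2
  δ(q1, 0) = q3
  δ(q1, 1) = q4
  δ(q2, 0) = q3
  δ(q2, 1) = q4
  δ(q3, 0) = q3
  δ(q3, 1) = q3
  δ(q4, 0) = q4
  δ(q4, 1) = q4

Using the table-filling algorithm:
Round 0 – mark pairs where exactly one state is accepting: (q0,q3), (q1,q3), (q2,q3), (q3,q4)
Round 1 – newly marked: (q0,q1) [on 0: q1 vs q3, already marked]; (q0,q2) [on 0: q1 vs q3, already marked]; (q1,q4) [on 0: q3 vs q4, already marked]; (q2,q4) [on 0: q3 vs q4, already marked]
Round 2 – newly marked: (q0,q4) [on 0: q1 vs q4, already marked]
No further pairs can be marked.
(q1, q2) unmarked: δ(q1,0)=q3, δ(q2,0)=q3; δ(q1,1)=q4, δ(q2,1)=q4 → equivalent
Equivalent pairs: (q1, q2)

Final answer: Equivalent pairs: (q1, q2)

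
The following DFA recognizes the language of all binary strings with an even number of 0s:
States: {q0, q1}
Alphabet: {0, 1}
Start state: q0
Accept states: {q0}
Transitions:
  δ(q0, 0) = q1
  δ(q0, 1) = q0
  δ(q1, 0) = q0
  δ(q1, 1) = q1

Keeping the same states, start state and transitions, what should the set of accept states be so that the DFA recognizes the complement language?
The DFA is complete (every state has a transition on every symbol), so the complement
is recognized by the same DFA with accepting and non-accepting states swapped.
Original accept states: {q0}
Complement accept states = All states - Original accept states
= {q0, q1} - {q0}
= {q1}
Complement language: strings with an ODD number of 0s

Final answer: {q1}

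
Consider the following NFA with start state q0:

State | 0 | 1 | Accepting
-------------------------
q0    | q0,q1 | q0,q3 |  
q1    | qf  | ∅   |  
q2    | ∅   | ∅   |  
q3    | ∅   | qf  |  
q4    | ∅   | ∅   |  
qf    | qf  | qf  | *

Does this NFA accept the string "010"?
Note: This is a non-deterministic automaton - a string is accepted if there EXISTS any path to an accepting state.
Track the set of states the NFA could be in: start {q0}
Read '0': {q0} → {q0, q1}
Read '1': {q0, q1} → {q0, q3}
Read '0': {q0, q3} → {q0, q1}
Final set {q0, q1} contains no accepting state → rejected.

Final answer: No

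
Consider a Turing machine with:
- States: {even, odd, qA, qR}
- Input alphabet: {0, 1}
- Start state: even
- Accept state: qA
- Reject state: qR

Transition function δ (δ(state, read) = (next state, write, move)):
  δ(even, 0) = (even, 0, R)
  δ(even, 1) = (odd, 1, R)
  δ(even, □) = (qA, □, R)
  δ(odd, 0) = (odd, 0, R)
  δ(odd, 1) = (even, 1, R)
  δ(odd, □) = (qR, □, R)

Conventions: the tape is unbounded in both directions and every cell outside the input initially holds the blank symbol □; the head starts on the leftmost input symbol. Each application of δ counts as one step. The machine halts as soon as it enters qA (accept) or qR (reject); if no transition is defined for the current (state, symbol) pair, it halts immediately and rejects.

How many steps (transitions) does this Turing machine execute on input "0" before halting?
Step 0: [even]0 (head at position 0)
Step 1: δ(even, 0) = (even, 0, R)  ⊢  0[even]□ (head at position 1)
Step 2: δ(even, □) = (qA, □, R)  ⊢  0□[qA]□ (head at position 2)
The machine is in qA, so it halts and accepts.
Number of transitions executed: 2.

Final answer: 2 steps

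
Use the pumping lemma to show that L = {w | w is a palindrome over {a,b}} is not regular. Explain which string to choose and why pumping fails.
Language: L = {w | w is a palindrome over {a,b}} (strings that read the same forwards and backwards)
Step 1: Assume for contradiction that L is regular, with pumping length p.
Step 2: Choose s = a^p b a^p. Then s ∈ L (it reads the same forwards and backwards) and |s| ≥ p.
Step 3: Consider any decomposition s = xyz with |xy| ≤ p and |y| > 0. Since |xy| ≤ p and the first p symbols of s are all a's, y = a^k for some k with 1 ≤ k ≤ p.
Step 4: Pumping up (i = 2): xy²z = a^(p+k) b a^p. Its reverse is a^p b a^(p+k) ≠ a^(p+k) b a^p (the single b is no longer in the middle), so xy²z is not a palindrome and xy²z ∉ L.
This contradicts the pumping lemma, so L is not regular.

Final answer: Choose s = a^p b a^p. Since |xy| ≤ p, y = a^k with k ≥ 1. Then xy²z = a^(p+k) b a^p is not a palindrome, so ∉ L.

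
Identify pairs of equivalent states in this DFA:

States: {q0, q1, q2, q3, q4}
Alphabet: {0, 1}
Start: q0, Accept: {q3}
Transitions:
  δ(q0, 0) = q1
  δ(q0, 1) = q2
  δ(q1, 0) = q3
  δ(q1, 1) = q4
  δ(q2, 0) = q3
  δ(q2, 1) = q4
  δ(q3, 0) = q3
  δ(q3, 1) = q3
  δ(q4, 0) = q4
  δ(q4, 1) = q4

Using the table-filling algorithm:
Round 0 – mark pairs where exactly one state is accepting: (q0,q3), (q1,q3), (q2,q3), (q3,q4)
Round 1 – newly marked: (q0,q1) [on 0: q1 vs q3, already marked]; (q0,q2) [on 0: q1 vs q3, already marked]; (q1,q4) [on 0: q3 vs q4, already marked]; (q2,q4) [on 0: q3 vs q4, already marked]
Round 2 – newly marked: (q0,q4) [on 0: q1 vs q4, already marked]
No further pairs can be marked.
(q1, q2) unmarked: δ(q1,0)=q3, δ(q2,0)=q3; δ(q1,1)=q4, δ(q2,1)=q4 → equivalent
Equivalent pairs: (q1, q2)

Final answer: Equivalent pairs: (q1, q2)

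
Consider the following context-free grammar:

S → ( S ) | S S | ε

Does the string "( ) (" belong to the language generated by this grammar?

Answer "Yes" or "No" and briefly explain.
Each production adds parentheses only in matched pairs (S → ( S )) or none at all, so every derived string has equally many '(' and ')'. The string ( ) ( has two '(' and one ')', so it cannot be derived.

Final answer: No - no valid derivation exists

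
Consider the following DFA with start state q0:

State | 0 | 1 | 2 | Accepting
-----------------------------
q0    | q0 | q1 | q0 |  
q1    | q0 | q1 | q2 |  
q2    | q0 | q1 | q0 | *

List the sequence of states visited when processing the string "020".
q0 → q0 → q0 → q0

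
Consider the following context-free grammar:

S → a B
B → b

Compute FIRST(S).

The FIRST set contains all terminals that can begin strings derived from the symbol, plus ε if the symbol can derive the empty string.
S has the single production S → a B, whose right-hand side begins with the terminal a. So FIRST(S) = {a}.

Final answer: {a}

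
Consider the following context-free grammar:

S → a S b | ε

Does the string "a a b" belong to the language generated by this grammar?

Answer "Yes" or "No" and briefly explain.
Every derivation applies S → a S b some number n of times and then S → ε, producing a^n b^n with equally many a's and b's. The string a a b has two a's but only one b, so it cannot be derived.

Final answer: No - no valid derivation exists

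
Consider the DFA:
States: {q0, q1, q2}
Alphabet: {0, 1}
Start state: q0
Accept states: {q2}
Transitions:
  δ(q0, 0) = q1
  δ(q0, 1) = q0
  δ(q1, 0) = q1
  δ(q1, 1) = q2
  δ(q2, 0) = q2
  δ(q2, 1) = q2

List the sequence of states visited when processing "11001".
Starting at q0
Read '1': q0 -> q0
Read '1': q0 -> q0
Read '0': q0 -> q1
Read '0': q1 -> q1
Read '1': q1 -> q2

Final answer: q0 -> q0 -> q0 -> q1 -> q1 -> q2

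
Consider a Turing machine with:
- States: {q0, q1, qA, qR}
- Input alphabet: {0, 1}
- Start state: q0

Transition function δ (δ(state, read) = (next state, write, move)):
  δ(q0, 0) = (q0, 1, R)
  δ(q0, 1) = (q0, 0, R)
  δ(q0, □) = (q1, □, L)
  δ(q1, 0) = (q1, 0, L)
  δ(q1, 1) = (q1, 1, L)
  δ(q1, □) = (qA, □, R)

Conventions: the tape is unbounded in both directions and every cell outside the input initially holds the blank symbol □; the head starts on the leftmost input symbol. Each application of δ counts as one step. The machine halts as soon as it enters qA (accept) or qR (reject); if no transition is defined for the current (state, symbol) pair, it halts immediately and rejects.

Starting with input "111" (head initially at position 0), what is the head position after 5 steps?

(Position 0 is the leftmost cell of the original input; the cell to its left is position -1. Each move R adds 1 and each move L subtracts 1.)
Step 0: [q0]111 (head at position 0)
Step 1: δ(q0, 1) = (q0, 0, R)  ⊢  0[q0]11 (head at position 1)
Step 2: δ(q0, 1) = (q0, 0, R)  ⊢  00[q0]1 (head at position 2)
Step 3: δ(q0, 1) = (q0, 0, R)  ⊢  000[q0]□ (head at position 3)
Step 4: δ(q0, □) = (q1, □, L)  ⊢  00[q1]0□ (head at position 2)
Step 5: δ(q1, 0) = (q1, 0, L)  ⊢  0[q1]00□ (head at position 1)
Head position after 5 steps: 1

Final answer: Position 1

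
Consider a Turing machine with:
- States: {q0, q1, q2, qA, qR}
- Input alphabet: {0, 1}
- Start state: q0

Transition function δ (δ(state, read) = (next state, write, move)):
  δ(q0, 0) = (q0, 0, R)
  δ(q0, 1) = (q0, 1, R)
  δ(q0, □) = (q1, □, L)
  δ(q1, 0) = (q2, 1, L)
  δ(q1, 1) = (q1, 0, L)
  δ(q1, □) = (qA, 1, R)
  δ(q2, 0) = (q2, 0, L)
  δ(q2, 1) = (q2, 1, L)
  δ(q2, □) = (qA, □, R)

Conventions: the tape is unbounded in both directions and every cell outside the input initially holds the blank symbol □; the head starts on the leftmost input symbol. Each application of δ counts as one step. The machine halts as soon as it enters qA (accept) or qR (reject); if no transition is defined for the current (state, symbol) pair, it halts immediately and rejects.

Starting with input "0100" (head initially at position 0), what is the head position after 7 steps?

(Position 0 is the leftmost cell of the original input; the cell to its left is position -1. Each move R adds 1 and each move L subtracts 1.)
Step 0: [q0]0100 (head at position 0)
Step 1: δ(q0, 0) = (q0, 0, R)  ⊢  0[q0]100 (head at position 1)
Step 2: δ(q0, 1) = (q0, 1, R)  ⊢  01[q0]00 (head at position 2)
Step 3: δ(q0, 0) = (q0, 0, R)  ⊢  010[q0]0 (head at position 3)
Step 4: δ(q0, 0) = (q0, 0, R)  ⊢  0100[q0]□ (head at position 4)
Step 5: δ(q0, □) = (q1, □, L)  ⊢  010[q1]0□ (head at position 3)
Step 6: δ(q1, 0) = (q2, 1, L)  ⊢  01[q2]01□ (head at position 2)
Step 7: δ(q2, 0) = (q2, 0, L)  ⊢  0[q2]101□ (head at position 1)
Head position after 7 steps: 1

Final answer: Position 1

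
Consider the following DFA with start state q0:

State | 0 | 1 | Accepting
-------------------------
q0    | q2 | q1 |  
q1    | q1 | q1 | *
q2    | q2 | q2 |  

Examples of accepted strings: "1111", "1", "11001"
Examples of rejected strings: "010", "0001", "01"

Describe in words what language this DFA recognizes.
non-empty binary strings starting with 1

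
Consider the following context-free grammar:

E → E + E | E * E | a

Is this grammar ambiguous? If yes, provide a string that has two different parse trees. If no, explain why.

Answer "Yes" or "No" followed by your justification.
Two different leftmost derivations of a + a * a:
  (1) E ⇒ E + E ⇒ a + E ⇒ a + E * E ⇒ a + a * E ⇒ a + a * a   (tree groups a + (a * a))
  (2) E ⇒ E * E ⇒ E + E * E ⇒ a + E * E ⇒ a + a * E ⇒ a + a * a   (tree groups (a + a) * a)
Two distinct leftmost derivations = two distinct parse trees, so the grammar is ambiguous.

Final answer: Yes - the string 'a + a * a' has two distinct leftmost derivations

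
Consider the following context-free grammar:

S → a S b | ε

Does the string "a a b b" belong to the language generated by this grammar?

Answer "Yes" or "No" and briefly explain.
A derivation exists: S ⇒ a S b ⇒ a a S b b ⇒ a a b b (using S → a S b twice, then S → ε).

Final answer: Yes - a valid derivation exists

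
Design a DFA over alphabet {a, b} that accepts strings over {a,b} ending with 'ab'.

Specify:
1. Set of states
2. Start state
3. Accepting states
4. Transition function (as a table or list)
One valid DFA (any DFA recognizing the same language is acceptable):
States: {q0, q1, q2}
Start: q0
Accepting: {q2}
Transitions (accepting states marked with *):
State | a | b | Accepting
-------------------------
q0    | q1 | q0 |  
q1    | q1 | q2 |  
q2    | q1 | q0 | *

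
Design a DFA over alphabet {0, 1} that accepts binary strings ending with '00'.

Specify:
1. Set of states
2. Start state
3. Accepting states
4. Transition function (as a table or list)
One valid DFA (any DFA recognizing the same language is acceptable):
States: {q0, q1, q2}
Start: q0
Accepting: {q2}
Transitions (accepting states marked with *):
State | 0 | 1 | Accepting
-------------------------
q0    | q1 | q0 |  
q1    | q2 | q0 |  
q2    | q2 | q0 | *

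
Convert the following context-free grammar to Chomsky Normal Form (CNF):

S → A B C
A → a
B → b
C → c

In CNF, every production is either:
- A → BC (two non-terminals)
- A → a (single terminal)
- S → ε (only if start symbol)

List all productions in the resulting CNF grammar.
The grammar has no ε-productions or unit productions to eliminate.
A → a is already in CNF (single terminal) – keep it.
B → b is already in CNF (single terminal) – keep it.
C → c is already in CNF (single terminal) – keep it.
S → A B C has 3 symbols on the right: break it into binary productions S → A X0, X0 → B C.
Resulting CNF grammar (5 productions): A → a; B → b; C → c; S → A X0; X0 → B C

Final answer: A → a; B → b; C → c; S → A X0; X0 → B C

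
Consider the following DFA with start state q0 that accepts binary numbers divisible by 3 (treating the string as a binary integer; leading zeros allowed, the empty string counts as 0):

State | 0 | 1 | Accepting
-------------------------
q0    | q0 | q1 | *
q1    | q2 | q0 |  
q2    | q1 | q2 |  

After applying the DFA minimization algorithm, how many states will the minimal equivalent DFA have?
All 3 states are reachable from q0, so none can be removed as unreachable.
Table-filling: first mark every (accepting, non-accepting) pair as distinguishable (accepting: {q0}; non-accepting: {q1, q2}).
Round 1: (q1, q2) on '1' go to q0 and q2, already distinguishable → mark.
Every pair of states is distinguishable, so the DFA is already minimal.
Equivalence classes: {q0}, {q1}, {q2} → 3 states.

Final answer: 3 states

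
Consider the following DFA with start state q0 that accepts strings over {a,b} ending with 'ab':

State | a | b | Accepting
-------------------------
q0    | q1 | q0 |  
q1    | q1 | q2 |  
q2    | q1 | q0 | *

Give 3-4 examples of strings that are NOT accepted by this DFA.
Any strings that end in a non-accepting state work; for example:
"ba": q0 → q0 → q1; q1 is not accepting → rejected
"baa": q0 → q0 → q1 → q1; q1 is not accepting → rejected
"abba": q0 → q1 → q2 → q0 → q1; q1 is not accepting → rejected
"babb": q0 → q0 → q1 → q2 → q0; q0 is not accepting → rejected

Final answer: "ba", "baa", "abba", "babb"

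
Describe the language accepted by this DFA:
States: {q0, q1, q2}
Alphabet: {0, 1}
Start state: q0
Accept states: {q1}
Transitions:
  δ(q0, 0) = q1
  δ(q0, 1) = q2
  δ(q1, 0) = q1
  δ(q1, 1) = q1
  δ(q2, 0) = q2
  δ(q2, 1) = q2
Analyzing the DFA structure:
Start state: q0
Accept states: {q1}
Interpreting what each state remembers (checking against the transitions):
  q0: nothing has been read yet
  q1: the first symbol was 0
  q2: the first symbol was 1 (trap state)
  δ(q0, 0): in q0 (nothing has been read yet), after reading 0 we have: the first symbol was 0 → q1
  δ(q0, 1): in q0 (nothing has been read yet), after reading 1 we have: the first symbol was 1 (trap state) → q2
  δ(q1, 0): in q1 (the first symbol was 0), after reading 0 we have: the first symbol was 0 → q1
  δ(q1, 1): in q1 (the first symbol was 0), after reading 1 we have: the first symbol was 0 → q1
  δ(q2, 0): in q2 (the first symbol was 1 (trap state)), after reading 0 we have: the first symbol was 1 (trap state) → q2
  δ(q2, 1): in q2 (the first symbol was 1 (trap state)), after reading 1 we have: the first symbol was 1 (trap state) → q2
A string is accepted iff it ends in {q1}, i.e. the first symbol was 0.
Language: All binary strings starting with 0

Final answer: All binary strings starting with 0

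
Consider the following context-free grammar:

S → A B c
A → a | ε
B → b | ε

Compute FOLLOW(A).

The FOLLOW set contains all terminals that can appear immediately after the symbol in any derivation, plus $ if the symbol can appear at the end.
A occurs in S → A B c followed by B c. Add FIRST(B) minus ε = {b}; B is nullable (B → ε), so what follows B can also follow A: the terminal c. FOLLOW(A) = {b, c}.

Final answer: {b, c}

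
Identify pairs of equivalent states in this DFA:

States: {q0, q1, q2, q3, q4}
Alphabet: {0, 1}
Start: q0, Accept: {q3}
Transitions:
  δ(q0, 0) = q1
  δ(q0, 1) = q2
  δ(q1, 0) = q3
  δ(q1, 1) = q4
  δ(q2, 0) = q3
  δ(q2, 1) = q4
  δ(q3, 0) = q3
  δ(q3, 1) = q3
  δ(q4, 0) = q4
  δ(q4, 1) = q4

Using the table-filling algorithm:
Round 0 – mark pairs where exactly one state is accepting: (q0,q3), (q1,q3), (q2,q3), (q3,q4)
Round 1 – newly marked: (q0,q1) [on 0: q1 vs q3, already marked]; (q0,q2) [on 0: q1 vs q3, already marked]; (q1,q4) [on 0: q3 vs q4, already marked]; (q2,q4) [on 0: q3 vs q4, already marked]
Round 2 – newly marked: (q0,q4) [on 0: q1 vs q4, already marked]
No further pairs can be marked.
(q1, q2) unmarked: δ(q1,0)=q3, δ(q2,0)=q3; δ(q1,1)=q4, δ(q2,1)=q4 → equivalent
Equivalent pairs: (q1, q2)

Final answer: Equivalent pairs: (q1, q2)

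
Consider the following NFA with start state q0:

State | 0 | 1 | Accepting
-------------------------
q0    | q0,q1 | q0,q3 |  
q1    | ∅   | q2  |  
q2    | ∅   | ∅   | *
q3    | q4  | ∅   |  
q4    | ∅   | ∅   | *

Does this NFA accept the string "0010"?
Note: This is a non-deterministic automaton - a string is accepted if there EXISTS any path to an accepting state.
Track the set of states the NFA could be in: start {q0}
Read '0': {q0} → {q0, q1}
Read '0': {q0, q1} → {q0, q1}
Read '1': {q0, q1} → {q0, q2, q3}
Read '0': {q0, q2, q3} → {q0, q1, q4}
Final set {q0, q1, q4} contains accepting state(s) {q4} → accepted.

Final answer: Yes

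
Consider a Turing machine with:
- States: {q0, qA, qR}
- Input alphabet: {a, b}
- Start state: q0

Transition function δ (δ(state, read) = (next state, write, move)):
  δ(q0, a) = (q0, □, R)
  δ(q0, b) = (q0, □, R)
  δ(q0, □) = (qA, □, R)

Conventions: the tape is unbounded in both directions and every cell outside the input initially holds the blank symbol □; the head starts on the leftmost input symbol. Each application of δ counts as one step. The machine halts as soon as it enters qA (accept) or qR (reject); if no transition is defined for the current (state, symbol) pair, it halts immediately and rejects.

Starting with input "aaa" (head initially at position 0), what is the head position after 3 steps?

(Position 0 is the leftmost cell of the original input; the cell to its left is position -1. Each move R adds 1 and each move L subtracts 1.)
Step 0: [q0]aaa (head at position 0)
Step 1: δ(q0, a) = (q0, □, R)  ⊢  □[q0]aa (head at position 1)
Step 2: δ(q0, a) = (q0, □, R)  ⊢  □□[q0]a (head at position 2)
Step 3: δ(q0, a) = (q0, □, R)  ⊢  □□□[q0]□ (head at position 3)
Head position after 3 steps: 3

Final answer: Position 3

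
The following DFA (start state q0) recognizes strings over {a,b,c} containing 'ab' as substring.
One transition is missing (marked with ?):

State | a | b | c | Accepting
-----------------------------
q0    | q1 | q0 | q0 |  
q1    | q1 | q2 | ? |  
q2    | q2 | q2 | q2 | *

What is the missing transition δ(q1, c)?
q0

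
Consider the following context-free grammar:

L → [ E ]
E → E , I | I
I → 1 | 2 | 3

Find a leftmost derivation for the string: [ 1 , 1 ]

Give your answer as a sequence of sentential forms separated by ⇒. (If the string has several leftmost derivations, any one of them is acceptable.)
Start with L.
Step 1: the leftmost non-terminal is L; apply L → [ E ]:  [ E ]
Step 2: the leftmost non-terminal is E; apply E → E , I:  [ E , I ]
Step 3: the leftmost non-terminal is E; apply E → I:  [ I , I ]
Step 4: the leftmost non-terminal is I; apply I → 1:  [ 1 , I ]
Step 5: the leftmost non-terminal is I; apply I → 1:  [ 1 , 1 ]

Final answer: L ⇒ [ E ] ⇒ [ E , I ] ⇒ [ I , I ] ⇒ [ 1 , I ] ⇒ [ 1 , 1 ]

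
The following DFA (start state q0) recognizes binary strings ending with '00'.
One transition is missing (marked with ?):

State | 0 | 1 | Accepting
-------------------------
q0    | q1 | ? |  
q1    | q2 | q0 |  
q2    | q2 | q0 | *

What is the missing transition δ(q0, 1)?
q0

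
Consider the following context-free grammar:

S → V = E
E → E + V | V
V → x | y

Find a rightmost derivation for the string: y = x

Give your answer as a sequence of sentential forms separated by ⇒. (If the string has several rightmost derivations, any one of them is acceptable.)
Start with S.
Step 1: the rightmost non-terminal is S; apply S → V = E:  V = E
Step 2: the rightmost non-terminal is E; apply E → V:  V = V
Step 3: the rightmost non-terminal is V; apply V → x:  V = x
Step 4: the rightmost non-terminal is V; apply V → y:  y = x

Final answer: S ⇒ V = E ⇒ V = V ⇒ V = x ⇒ y = x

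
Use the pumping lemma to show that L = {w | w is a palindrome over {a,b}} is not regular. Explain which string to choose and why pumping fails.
Language: L = {w | w is a palindrome over {a,b}} (strings that read the same forwards and backwards)
Step 1: Assume for contradiction that L is regular, with pumping length p.
Step 2: Choose s = a^p b a^p. Then s ∈ L (it reads the same forwards and backwards) and |s| ≥ p.
Step 3: Consider any decomposition s = xyz with |xy| ≤ p and |y| > 0. Since |xy| ≤ p and the first p symbols of s are all a's, y = a^k for some k with 1 ≤ k ≤ p.
Step 4: Pumping up (i = 2): xy²z = a^(p+k) b a^p. Its reverse is a^p b a^(p+k) ≠ a^(p+k) b a^p (the single b is no longer in the middle), so xy²z is not a palindrome and xy²z ∉ L.
This contradicts the pumping lemma, so L is not regular.

Final answer: Choose s = a^p b a^p. Since |xy| ≤ p, y = a^k with k ≥ 1. Then xy²z = a^(p+k) b a^p is not a palindrome, so ∉ L.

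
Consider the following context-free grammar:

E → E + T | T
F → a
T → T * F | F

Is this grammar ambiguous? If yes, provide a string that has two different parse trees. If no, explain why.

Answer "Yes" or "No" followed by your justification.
This is the standard stratified expression grammar: '+' is introduced only by the left-recursive rule E → E + T and '*' only by the left-recursive rule T → T * F, with F → a. For any string, the last '+' must be the one produced at the root E (everything after it is a T containing no '+'), and likewise within each T the last '*' is produced at its root. This fixes the parse tree uniquely (left-associative, '*' binding tighter than '+'), so every string has exactly one parse tree.

Final answer: No - the grammar is unambiguous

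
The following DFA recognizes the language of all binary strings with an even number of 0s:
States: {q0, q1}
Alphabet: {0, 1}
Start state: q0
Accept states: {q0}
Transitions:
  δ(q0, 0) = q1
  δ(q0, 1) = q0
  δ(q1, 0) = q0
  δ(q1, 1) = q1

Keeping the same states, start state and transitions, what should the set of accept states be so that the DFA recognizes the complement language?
The DFA is complete (every state has a transition on every symbol), so the complement
is recognized by the same DFA with accepting and non-accepting states swapped.
Original accept states: {q0}
Complement accept states = All states - Original accept states
= {q0, q1} - {q0}
= {q1}
Complement language: strings with an ODD number of 0s

Final answer: {q1}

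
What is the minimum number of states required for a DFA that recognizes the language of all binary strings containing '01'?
Language: binary strings containing '01'
Lower bound (Myhill–Nerode): the prefixes ε, 0, 01 are pairwise distinguishable:
  ε vs 01: suffix ε distinguishes them (ε is rejected, 01 is accepted)
  0 vs 01: suffix ε distinguishes them (0 is rejected, 01 is accepted)
  ε vs 0: suffix 1 distinguishes them (ε·1 = 1 is rejected, 0·1 = 01 is accepted)
So any DFA needs at least 3 states.
Upper bound: a DFA with 3 states exists (one state per class above: 'no progress', 'last symbol 0', and 'seen 01' (accepting sink)).
Minimum states: 3

Final answer: 3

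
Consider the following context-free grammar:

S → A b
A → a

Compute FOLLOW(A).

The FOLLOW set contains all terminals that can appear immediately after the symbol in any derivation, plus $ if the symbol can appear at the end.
A occurs only in S → A b, where it is immediately followed by the terminal b. So FOLLOW(A) = {b}.

Final answer: {b}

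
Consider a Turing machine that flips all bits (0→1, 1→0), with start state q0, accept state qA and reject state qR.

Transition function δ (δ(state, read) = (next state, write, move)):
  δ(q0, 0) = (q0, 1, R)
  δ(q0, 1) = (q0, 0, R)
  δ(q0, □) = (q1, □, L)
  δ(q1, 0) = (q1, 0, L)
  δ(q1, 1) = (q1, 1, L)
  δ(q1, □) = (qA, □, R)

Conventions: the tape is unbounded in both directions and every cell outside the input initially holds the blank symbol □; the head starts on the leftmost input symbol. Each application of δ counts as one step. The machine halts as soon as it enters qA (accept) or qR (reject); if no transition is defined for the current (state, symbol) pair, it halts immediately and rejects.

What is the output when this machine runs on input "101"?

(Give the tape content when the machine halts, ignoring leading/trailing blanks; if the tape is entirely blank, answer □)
Step 0: [q0]101 (head at position 0)
Step 1: δ(q0, 1) = (q0, 0, R)  ⊢  0[q0]01 (head at position 1)
Step 2: δ(q0, 0) = (q0, 1, R)  ⊢  01[q0]1 (head at position 2)
Step 3: δ(q0, 1) = (q0, 0, R)  ⊢  010[q0]□ (head at position 3)
Step 4: δ(q0, □) = (q1, □, L)  ⊢  01[q1]0□ (head at position 2)
Step 5: δ(q1, 0) = (q1, 0, L)  ⊢  0[q1]10□ (head at position 1)
Step 6: δ(q1, 1) = (q1, 1, L)  ⊢  [q1]010□ (head at position 0)
Step 7: δ(q1, 0) = (q1, 0, L)  ⊢  [q1]□010□ (head at position -1)
Step 8: δ(q1, □) = (qA, □, R)  ⊢  □[qA]010□ (head at position 0)
The machine is in qA, so it halts and accepts.
Tape content when halted (ignoring surrounding blanks): 010

Final answer: Output: 010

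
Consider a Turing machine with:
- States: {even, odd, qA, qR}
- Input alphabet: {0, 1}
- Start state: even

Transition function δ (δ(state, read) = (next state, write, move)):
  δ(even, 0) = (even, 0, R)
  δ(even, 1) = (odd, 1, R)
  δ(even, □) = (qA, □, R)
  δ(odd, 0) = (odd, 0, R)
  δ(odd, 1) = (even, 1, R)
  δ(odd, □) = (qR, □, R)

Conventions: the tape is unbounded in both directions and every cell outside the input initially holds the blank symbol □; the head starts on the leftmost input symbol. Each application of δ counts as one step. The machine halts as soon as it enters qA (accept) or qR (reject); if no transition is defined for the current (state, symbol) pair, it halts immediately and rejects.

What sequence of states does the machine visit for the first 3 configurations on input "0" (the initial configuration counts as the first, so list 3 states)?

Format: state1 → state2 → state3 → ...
Step 0: [even]0 (head at position 0)
Step 1: δ(even, 0) = (even, 0, R)  ⊢  0[even]□ (head at position 1)
Step 2: δ(even, □) = (qA, □, R)  ⊢  0□[qA]□ (head at position 2)
Reading off the states of these 3 configurations: even → even → qA

Final answer: even → even → qA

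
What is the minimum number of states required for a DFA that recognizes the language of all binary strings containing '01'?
Language: binary strings containing '01'
Lower bound (Myhill–Nerode): the prefixes ε, 0, 01 are pairwise distinguishable:
  ε vs 01: suffix ε distinguishes them (ε is rejected, 01 is accepted)
  0 vs 01: suffix ε distinguishes them (0 is rejected, 01 is accepted)
  ε vs 0: suffix 1 distinguishes them (ε·1 = 1 is rejected, 0·1 = 01 is accepted)
So any DFA needs at least 3 states.
Upper bound: a DFA with 3 states exists (one state per class above: 'no progress', 'last symbol 0', and 'seen 01' (accepting sink)).
Minimum states: 3

Final answer: 3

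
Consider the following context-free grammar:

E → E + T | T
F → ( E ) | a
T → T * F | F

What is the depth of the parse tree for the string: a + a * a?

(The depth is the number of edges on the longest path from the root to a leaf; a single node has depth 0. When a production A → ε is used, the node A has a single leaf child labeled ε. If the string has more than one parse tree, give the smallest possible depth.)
The grammar is unambiguous; the parse tree of a + a * a is:
E → E + T at the root (depth 0).
  Left E (depth 1) → T (2) → F (3) → a (4).
  Right T (depth 1) → T * F; that T (2) → F (3) → a (4); F (2) → a (3).
The longest root-to-leaf paths have 4 edges.
Depth = 4.

Final answer: 4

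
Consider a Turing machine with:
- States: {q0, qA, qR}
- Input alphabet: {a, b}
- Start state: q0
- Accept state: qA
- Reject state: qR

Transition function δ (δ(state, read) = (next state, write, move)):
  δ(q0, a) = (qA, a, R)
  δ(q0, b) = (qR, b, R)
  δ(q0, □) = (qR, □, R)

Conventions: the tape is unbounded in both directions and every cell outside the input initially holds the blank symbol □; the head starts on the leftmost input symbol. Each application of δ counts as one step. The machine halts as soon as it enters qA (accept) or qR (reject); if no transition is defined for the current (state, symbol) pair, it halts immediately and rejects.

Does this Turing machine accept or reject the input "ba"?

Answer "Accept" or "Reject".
Step 0: [q0]ba (head at position 0)
Step 1: δ(q0, b) = (qR, b, R)  ⊢  b[qR]a (head at position 1)
The machine is in qR, so it halts and rejects.

Final answer: Reject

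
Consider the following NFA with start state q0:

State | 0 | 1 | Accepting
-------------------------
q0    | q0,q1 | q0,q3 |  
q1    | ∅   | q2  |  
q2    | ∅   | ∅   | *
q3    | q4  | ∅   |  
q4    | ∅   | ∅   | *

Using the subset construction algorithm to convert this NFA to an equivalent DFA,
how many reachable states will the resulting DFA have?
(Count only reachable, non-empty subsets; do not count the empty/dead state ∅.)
Start subset: {q0}
{q0}: on 0 → {q0, q1}, on 1 → {q0, q3}
{q0, q1}: on 0 → {q0, q1}, on 1 → {q0, q2, q3}
{q0, q3}: on 0 → {q0, q1, q4}, on 1 → {q0, q3}
{q0, q2, q3}: on 0 → {q0, q1, q4}, on 1 → {q0, q3}
{q0, q1, q4}: on 0 → {q0, q1}, on 1 → {q0, q2, q3}
Reachable non-empty subsets: {q0}, {q0, q1}, {q0, q3}, {q0, q2, q3}, {q0, q1, q4} — 5 in total.

Final answer: 5 states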